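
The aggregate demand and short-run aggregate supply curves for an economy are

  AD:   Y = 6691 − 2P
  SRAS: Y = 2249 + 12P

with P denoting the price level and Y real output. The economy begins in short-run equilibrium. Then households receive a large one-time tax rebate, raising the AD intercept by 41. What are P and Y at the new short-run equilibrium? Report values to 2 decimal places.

P = 320.21, Y = 6091.57

This is a positive demand shock: AD shifts right.
New AD: Y = 6732 − 2P.
Set AD = SRAS: 6732 − 2P = 2249 + 12P, so 4483 = 14P and P = 320.21.
Substituting into AD, Y = 6091.57.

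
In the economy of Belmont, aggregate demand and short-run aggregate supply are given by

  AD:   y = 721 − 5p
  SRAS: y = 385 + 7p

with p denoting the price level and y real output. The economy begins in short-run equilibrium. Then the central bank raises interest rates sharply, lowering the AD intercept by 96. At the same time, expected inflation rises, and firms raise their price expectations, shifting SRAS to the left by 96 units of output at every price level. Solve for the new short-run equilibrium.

After both shocks: AD is y = 625 − 5p and SRAS is y = 289 + 7p.
Setting them equal: 336 = 12p, so p = 28.
y = 625 − 5·28 = 485.

p = 28, y = 485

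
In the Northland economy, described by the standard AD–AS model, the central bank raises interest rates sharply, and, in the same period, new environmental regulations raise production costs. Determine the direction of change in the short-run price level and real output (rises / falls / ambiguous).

The first event is a negative demand shock: AD shifts left, which by itself pushes P down and Y down.
The second is an adverse supply shock: SRAS shifts left, which by itself pushes P up and Y down.
The two shocks push P in opposite directions, so the effect on P is ambiguous. Both shocks push Y down, so Y falls.

Price level: ambiguous; output: falls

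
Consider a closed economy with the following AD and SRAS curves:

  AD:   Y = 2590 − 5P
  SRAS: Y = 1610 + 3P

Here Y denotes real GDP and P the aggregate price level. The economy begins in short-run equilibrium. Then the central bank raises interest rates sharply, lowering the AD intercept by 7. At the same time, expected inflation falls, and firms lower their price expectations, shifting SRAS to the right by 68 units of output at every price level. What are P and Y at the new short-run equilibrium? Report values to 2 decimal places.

P = 113.13, Y = 2017.38

After both shocks: AD is Y = 2583 − 5P and SRAS is Y = 1678 + 3P.
Setting them equal: 905 = 8P, so P = 113.13.
Substituting into AD, Y = 2017.38.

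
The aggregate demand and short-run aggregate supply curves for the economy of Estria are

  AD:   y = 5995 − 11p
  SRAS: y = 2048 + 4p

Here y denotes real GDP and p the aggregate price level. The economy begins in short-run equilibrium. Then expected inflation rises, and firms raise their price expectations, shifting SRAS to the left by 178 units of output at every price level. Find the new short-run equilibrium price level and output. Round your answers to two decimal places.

This is a negative supply shock: SRAS shifts left.
New SRAS: y = 1870 + 4p.
Set AD = SRAS: 5995 − 11p = 1870 + 4p, so 4125 = 15p and p = 275.00.
Substituting into AD, y = 2970.00.

p = 275.00, y = 2970.00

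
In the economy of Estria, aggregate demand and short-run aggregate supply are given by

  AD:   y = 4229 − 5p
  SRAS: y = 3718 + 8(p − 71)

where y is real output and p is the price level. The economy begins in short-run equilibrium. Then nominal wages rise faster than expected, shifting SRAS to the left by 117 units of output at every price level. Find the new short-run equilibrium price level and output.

p = 92, y = 3769

This is a negative supply shock: SRAS shifts left.
New SRAS: y = 3033 + 8p.
Set AD = SRAS: 4229 − 5p = 3033 + 8p, so 1196 = 13p and p = 92.
y = 4229 − 5·92 = 3769.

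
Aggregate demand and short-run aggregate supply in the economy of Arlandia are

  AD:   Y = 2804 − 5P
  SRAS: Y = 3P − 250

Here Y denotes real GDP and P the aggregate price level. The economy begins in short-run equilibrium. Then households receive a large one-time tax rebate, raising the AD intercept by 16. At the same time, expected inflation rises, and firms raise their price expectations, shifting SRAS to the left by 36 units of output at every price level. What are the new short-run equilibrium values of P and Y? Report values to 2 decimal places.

After both shocks: AD is Y = 2820 − 5P and SRAS is Y = 3P − 286.
Setting them equal: 3106 = 8P, so P = 388.25.
Substituting into AD, Y = 878.75.

P = 388.25, Y = 878.75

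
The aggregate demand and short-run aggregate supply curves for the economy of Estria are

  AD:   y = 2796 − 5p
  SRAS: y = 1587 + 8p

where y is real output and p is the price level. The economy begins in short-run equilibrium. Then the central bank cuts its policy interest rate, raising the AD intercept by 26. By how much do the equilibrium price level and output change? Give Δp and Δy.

This is a positive demand shock: AD shifts right.
New AD: y = 2822 − 5p.
Set AD = SRAS: 2822 − 5p = 1587 + 8p, so 1235 = 13p and p = 95.
y = 2822 − 5·95 = 2347.
Initially p = 93, y = 2331, so Δp = +2 and Δy = +16.

Δp = +2, Δy = +16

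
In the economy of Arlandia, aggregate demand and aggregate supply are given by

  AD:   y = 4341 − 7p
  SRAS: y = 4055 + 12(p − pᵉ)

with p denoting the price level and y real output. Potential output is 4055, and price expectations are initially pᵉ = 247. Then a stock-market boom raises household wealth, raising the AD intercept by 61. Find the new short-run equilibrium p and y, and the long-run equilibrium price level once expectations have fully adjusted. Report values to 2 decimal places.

Short run: p = 174.26, y = 3182.16. Long run: p = 49.57.

AD shifts right: new AD is y = 4402 − 7p. With pᵉ = 247, SRAS is y = 1091 + 12p.
Short run: 4402 − 7p = 1091 + 12p gives 3311 = 19p, so p = 174.26 and y = 4402 − 7p = 3182.16.
y = 3182.16 is below potential 4055; expectations adjust and SRAS shifts right until y = 4055.
Long run: on the new AD curve, 4055 = 4402 − 7p gives p = 49.57.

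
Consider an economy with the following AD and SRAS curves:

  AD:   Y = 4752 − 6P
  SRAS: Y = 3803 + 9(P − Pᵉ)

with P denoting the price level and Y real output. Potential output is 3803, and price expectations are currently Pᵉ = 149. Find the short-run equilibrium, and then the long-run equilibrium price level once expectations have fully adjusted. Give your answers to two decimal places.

Short run: with Pᵉ = 149, SRAS is Y = 2462 + 9P. Setting AD = SRAS gives 2290 = 15P, so P = 152.67 and Y = 4752 − 6P = 3836.00.
Output 3836.00 is above potential 3803, so over time expected prices rise and SRAS shifts left until Y returns to 3803.
Long run: Y = 3803 on the AD curve gives 3803 = 4752 − 6P, so P = 158.17.

Short run: P = 152.67, Y = 3836.00. Long run: P = 158.17.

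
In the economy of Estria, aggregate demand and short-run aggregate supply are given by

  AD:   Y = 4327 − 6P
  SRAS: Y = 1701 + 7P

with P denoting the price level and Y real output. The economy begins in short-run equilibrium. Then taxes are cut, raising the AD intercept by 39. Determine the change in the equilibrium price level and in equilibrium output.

This is a positive demand shock: AD shifts right.
New AD: Y = 4366 − 6P.
Set AD = SRAS: 4366 − 6P = 1701 + 7P, so 2665 = 13P and P = 205.
Y = 4366 − 6·205 = 3136.
Initially P = 202, Y = 3115, so ΔP = +3 and ΔY = +21.

ΔP = +3, ΔY = +21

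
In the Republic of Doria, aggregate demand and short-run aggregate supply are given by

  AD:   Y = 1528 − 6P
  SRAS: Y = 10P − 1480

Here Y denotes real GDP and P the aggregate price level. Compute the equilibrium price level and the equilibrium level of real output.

Set AD = SRAS: 1528 − 6P = 10P − 1480, so 3008 = 16P and P = 188.
Then Y = 1528 − 6·188 = 400.

P = 188, Y = 400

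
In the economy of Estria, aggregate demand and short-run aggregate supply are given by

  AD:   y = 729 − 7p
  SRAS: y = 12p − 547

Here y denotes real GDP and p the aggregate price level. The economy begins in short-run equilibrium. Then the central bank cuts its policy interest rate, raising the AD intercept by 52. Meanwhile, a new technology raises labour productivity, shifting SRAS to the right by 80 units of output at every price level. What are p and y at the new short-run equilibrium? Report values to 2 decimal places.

After both shocks: AD is y = 781 − 7p and SRAS is y = 12p − 467.
Setting them equal: 1248 = 19p, so p = 65.68.
Substituting into AD, y = 321.21.

p = 65.68, y = 321.21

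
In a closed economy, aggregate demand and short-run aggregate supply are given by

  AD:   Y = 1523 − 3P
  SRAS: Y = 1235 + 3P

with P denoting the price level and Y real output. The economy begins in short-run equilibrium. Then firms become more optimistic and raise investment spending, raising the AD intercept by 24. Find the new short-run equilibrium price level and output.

This is a positive demand shock: AD shifts right.
New AD: Y = 1547 − 3P.
Set AD = SRAS: 1547 − 3P = 1235 + 3P, so 312 = 6P and P = 52.
Y = 1547 − 3·52 = 1391.

P = 52, Y = 1391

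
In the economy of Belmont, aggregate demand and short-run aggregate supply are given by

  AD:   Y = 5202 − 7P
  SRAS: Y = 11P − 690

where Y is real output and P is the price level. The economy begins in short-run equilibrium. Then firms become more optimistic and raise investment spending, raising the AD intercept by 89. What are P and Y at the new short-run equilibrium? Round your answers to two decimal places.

This is a positive demand shock: AD shifts right.
New AD: Y = 5291 − 7P.
Set AD = SRAS: 5291 − 7P = 11P − 690, so 5981 = 18P and P = 332.28.
Substituting into AD, Y = 2965.06.

P = 332.28, Y = 2965.06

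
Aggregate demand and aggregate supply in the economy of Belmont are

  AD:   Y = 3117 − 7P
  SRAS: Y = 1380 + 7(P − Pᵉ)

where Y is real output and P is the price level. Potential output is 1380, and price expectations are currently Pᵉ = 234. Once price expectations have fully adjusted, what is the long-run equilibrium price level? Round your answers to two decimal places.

Long-run P = 248.14

Short run: with Pᵉ = 234, SRAS is Y = 7P − 258. Setting AD = SRAS gives 3375 = 14P, so P = 241.07 and Y = 3117 − 7P = 1429.50.
Output 1429.50 is above potential 1380, so over time expected prices rise and SRAS shifts left until Y returns to 1380.
Long run: Y = 1380 on the AD curve gives 1380 = 3117 − 7P, so P = 248.14.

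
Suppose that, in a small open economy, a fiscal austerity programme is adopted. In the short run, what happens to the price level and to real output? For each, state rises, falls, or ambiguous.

This is a negative demand shock: AD shifts left.
Moving along the upward-sloping SRAS curve, P falls and Y falls.

Price level: falls; output: falls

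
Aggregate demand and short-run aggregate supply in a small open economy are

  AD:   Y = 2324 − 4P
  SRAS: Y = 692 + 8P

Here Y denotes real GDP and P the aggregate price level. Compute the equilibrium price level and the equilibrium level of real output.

P = 136, Y = 1780

Set AD = SRAS: 2324 − 4P = 692 + 8P, so 1632 = 12P and P = 136.
Then Y = 2324 − 4·136 = 1780.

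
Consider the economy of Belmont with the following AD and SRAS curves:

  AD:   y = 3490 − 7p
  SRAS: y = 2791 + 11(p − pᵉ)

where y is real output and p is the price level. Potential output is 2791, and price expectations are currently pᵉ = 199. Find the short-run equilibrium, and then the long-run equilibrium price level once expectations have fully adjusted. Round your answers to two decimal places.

Short run: with pᵉ = 199, SRAS is y = 602 + 11p. Setting AD = SRAS gives 2888 = 18p, so p = 160.44 and y = 3490 − 7p = 2366.89.
Output 2366.89 is below potential 2791, so over time expected prices fall and SRAS shifts right until y returns to 2791.
Long run: y = 2791 on the AD curve gives 2791 = 3490 − 7p, so p = 99.86.

Short run: p = 160.44, y = 2366.89. Long run: p = 99.86.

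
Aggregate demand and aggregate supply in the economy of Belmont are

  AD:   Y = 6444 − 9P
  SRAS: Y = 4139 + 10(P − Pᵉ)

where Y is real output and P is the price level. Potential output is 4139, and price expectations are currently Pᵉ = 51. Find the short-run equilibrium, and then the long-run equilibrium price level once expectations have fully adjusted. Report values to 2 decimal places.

Short run: P = 148.16, Y = 5110.58. Long run: P = 256.11.

Short run: with Pᵉ = 51, SRAS is Y = 3629 + 10P. Setting AD = SRAS gives 2815 = 19P, so P = 148.16 and Y = 6444 − 9P = 5110.58.
Output 5110.58 is above potential 4139, so over time expected prices rise and SRAS shifts left until Y returns to 4139.
Long run: Y = 4139 on the AD curve gives 4139 = 6444 − 9P, so P = 256.11.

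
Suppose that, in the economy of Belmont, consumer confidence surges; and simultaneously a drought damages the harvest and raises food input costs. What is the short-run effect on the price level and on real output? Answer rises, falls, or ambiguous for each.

The first event is a positive demand shock: AD shifts right, which by itself pushes P up and Y up.
The second is an adverse supply shock: SRAS shifts left, which by itself pushes P up and Y down.
Both shocks push P up, so P rises. The two shocks push Y in opposite directions, so the effect on Y is ambiguous.

Price level: rises; output: ambiguous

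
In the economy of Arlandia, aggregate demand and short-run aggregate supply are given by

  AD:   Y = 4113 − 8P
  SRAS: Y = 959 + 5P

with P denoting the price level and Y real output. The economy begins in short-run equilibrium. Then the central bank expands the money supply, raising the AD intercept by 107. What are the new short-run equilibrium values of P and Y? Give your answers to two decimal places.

P = 250.85, Y = 2213.23

This is a positive demand shock: AD shifts right.
New AD: Y = 4220 − 8P.
Set AD = SRAS: 4220 − 8P = 959 + 5P, so 3261 = 13P and P = 250.85.
Substituting into AD, Y = 2213.23.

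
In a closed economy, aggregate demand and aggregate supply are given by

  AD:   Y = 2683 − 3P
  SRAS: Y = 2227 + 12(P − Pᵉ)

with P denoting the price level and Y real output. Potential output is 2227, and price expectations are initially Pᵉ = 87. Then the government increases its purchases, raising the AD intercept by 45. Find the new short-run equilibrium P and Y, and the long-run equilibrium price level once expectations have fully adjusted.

AD shifts right: new AD is Y = 2728 − 3P. With Pᵉ = 87, SRAS is Y = 1183 + 12P.
Short run: 2728 − 3P = 1183 + 12P gives 1545 = 15P, so P = 103 and Y = 2728 − 3·103 = 2419.
Y = 2419 is above potential 2227; expectations adjust and SRAS shifts left until Y = 2227.
Long run: on the new AD curve, 2227 = 2728 − 3P gives P = 167.

Short run: P = 103, Y = 2419. Long run: P = 167.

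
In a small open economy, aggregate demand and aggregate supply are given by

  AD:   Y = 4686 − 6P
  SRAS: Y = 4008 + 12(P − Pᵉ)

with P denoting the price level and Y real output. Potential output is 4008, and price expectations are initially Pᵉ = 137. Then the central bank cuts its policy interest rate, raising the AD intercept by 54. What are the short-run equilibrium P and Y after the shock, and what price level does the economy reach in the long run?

AD shifts right: new AD is Y = 4740 − 6P. With Pᵉ = 137, SRAS is Y = 2364 + 12P.
Short run: 4740 − 6P = 2364 + 12P gives 2376 = 18P, so P = 132 and Y = 4740 − 6·132 = 3948.
Y = 3948 is below potential 4008; expectations adjust and SRAS shifts right until Y = 4008.
Long run: on the new AD curve, 4008 = 4740 − 6P gives P = 122.

Short run: P = 132, Y = 3948. Long run: P = 122.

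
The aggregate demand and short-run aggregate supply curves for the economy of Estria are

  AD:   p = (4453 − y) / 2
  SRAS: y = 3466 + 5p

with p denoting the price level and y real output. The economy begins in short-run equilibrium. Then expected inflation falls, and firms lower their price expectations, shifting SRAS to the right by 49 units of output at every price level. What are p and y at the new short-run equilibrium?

This is a positive supply shock: SRAS shifts right.
New SRAS: y = 3515 + 5p.
Set AD = SRAS: 4453 − 2p = 3515 + 5p, so 938 = 7p and p = 134.
y = 4453 − 2·134 = 4185.

p = 134, y = 4185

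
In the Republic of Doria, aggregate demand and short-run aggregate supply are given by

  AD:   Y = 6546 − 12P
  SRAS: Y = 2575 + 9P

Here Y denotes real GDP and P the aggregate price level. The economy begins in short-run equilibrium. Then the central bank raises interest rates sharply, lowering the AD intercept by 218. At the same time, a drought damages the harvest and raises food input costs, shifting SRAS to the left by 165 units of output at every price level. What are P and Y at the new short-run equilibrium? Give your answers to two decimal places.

After both shocks: AD is Y = 6328 − 12P and SRAS is Y = 2410 + 9P.
Setting them equal: 3918 = 21P, so P = 186.57.
Substituting into AD, Y = 4089.14.

P = 186.57, Y = 4089.14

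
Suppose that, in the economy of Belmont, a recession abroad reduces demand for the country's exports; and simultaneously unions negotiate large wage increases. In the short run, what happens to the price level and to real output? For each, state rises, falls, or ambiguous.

Price level: ambiguous; output: falls

The first event is a negative demand shock: AD shifts left, which by itself pushes P down and Y down.
The second is an adverse supply shock: SRAS shifts left, which by itself pushes P up and Y down.
The two shocks push P in opposite directions, so the effect on P is ambiguous. Both shocks push Y down, so Y falls.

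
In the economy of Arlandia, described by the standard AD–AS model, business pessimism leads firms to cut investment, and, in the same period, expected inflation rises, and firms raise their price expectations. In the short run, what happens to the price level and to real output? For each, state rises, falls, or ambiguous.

Price level: ambiguous; output: falls

The first event is a negative demand shock: AD shifts left, which by itself pushes P down and Y down.
The second is an adverse supply shock: SRAS shifts left, which by itself pushes P up and Y down.
The two shocks push P in opposite directions, so the effect on P is ambiguous. Both shocks push Y down, so Y falls.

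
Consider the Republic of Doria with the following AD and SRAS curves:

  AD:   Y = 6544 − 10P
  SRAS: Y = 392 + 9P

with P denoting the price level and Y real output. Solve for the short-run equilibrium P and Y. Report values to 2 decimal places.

P = 323.79, Y = 3306.11

Set AD = SRAS: 6544 − 10P = 392 + 9P, so 6152 = 19P and P = 323.79.
Substituting into AD, Y = 6544 − 10P = 3306.11.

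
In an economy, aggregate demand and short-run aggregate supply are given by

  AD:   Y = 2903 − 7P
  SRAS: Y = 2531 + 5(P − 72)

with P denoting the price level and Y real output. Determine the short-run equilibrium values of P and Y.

Write SRAS as Y = 2531 + 5P − 360 = 2171 + 5P.
Set AD = SRAS: 2903 − 7P = 2171 + 5P, so 732 = 12P and P = 61.
Then Y = 2903 − 7·61 = 2476.

P = 61, Y = 2476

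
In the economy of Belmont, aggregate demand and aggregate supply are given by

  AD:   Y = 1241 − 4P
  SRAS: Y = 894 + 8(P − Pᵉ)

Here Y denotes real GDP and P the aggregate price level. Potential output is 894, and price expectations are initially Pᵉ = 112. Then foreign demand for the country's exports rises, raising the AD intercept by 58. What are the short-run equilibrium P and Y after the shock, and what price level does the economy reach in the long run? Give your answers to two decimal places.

Short run: P = 108.42, Y = 865.33. Long run: P = 101.25.

AD shifts right: new AD is Y = 1299 − 4P. With Pᵉ = 112, SRAS is Y = 8P − 2.
Short run: 1299 − 4P = 8P − 2 gives 1301 = 12P, so P = 108.42 and Y = 1299 − 4P = 865.33.
Y = 865.33 is below potential 894; expectations adjust and SRAS shifts right until Y = 894.
Long run: on the new AD curve, 894 = 1299 − 4P gives P = 101.25.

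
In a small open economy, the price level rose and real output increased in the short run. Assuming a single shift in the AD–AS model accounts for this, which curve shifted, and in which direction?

P rose and Y rose. An AD shift moves P and Y in the same direction; an SRAS shift moves them in opposite directions.
Here P and Y moved in the same direction, so the AD curve shifted.
Since Y rose, AD shifted right.

AD shifted right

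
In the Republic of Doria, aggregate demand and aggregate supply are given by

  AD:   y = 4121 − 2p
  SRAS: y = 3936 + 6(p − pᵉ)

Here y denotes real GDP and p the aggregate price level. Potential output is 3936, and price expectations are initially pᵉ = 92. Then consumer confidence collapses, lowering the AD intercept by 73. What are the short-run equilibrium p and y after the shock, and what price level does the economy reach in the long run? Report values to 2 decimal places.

Short run: p = 83.00, y = 3882.00. Long run: p = 56.00.

AD shifts left: new AD is y = 4048 − 2p. With pᵉ = 92, SRAS is y = 3384 + 6p.
Short run: 4048 − 2p = 3384 + 6p gives 664 = 8p, so p = 83.00 and y = 4048 − 2p = 3882.00.
y = 3882.00 is below potential 3936; expectations adjust and SRAS shifts right until y = 3936.
Long run: on the new AD curve, 3936 = 4048 − 2p gives p = 56.00.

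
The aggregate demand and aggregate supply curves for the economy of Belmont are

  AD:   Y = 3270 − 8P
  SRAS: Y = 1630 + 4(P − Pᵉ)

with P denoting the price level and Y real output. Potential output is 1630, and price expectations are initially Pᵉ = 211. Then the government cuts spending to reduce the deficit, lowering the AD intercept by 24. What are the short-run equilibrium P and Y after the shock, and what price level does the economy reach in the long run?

AD shifts left: new AD is Y = 3246 − 8P. With Pᵉ = 211, SRAS is Y = 786 + 4P.
Short run: 3246 − 8P = 786 + 4P gives 2460 = 12P, so P = 205 and Y = 3246 − 8·205 = 1606.
Y = 1606 is below potential 1630; expectations adjust and SRAS shifts right until Y = 1630.
Long run: on the new AD curve, 1630 = 3246 − 8P gives P = 202.

Short run: P = 205, Y = 1606. Long run: P = 202.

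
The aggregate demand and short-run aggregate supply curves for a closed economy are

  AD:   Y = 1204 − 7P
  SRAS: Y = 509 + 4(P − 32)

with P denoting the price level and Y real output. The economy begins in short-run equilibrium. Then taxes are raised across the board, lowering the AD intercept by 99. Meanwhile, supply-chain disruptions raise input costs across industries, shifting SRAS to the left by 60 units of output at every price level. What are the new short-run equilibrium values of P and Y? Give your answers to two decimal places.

After both shocks: AD is Y = 1105 − 7P and SRAS is Y = 321 + 4P.
Setting them equal: 784 = 11P, so P = 71.27.
Substituting into AD, Y = 606.09.

P = 71.27, Y = 606.09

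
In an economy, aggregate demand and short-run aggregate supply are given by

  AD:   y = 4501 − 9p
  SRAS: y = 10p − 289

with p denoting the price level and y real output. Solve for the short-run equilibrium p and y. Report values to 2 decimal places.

Set AD = SRAS: 4501 − 9p = 10p − 289, so 4790 = 19p and p = 252.11.
Substituting into AD, y = 4501 − 9p = 2232.05.

p = 252.11, y = 2232.05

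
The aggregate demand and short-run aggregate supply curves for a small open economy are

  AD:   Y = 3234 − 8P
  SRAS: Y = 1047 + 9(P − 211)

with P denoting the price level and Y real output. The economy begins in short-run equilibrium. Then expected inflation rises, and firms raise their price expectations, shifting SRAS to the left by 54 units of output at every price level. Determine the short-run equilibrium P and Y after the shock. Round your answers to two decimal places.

P = 243.53, Y = 1285.76

This is a negative supply shock: SRAS shifts left.
New SRAS: Y = 9P − 906.
Set AD = SRAS: 3234 − 8P = 9P − 906, so 4140 = 17P and P = 243.53.
Substituting into AD, Y = 1285.76.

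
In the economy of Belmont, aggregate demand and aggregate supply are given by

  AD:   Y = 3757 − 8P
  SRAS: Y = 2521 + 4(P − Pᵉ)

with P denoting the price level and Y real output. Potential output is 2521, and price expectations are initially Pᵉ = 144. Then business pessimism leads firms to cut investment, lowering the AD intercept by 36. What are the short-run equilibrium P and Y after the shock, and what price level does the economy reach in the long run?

Short run: P = 148, Y = 2537. Long run: P = 150.

AD shifts left: new AD is Y = 3721 − 8P. With Pᵉ = 144, SRAS is Y = 1945 + 4P.
Short run: 3721 − 8P = 1945 + 4P gives 1776 = 12P, so P = 148 and Y = 3721 − 8·148 = 2537.
Y = 2537 is above potential 2521; expectations adjust and SRAS shifts left until Y = 2521.
Long run: on the new AD curve, 2521 = 3721 − 8P gives P = 150.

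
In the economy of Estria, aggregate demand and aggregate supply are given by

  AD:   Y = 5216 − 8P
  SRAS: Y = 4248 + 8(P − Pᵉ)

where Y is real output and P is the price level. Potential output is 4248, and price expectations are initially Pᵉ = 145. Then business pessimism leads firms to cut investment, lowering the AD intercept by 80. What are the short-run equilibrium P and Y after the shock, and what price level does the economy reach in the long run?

AD shifts left: new AD is Y = 5136 − 8P. With Pᵉ = 145, SRAS is Y = 3088 + 8P.
Short run: 5136 − 8P = 3088 + 8P gives 2048 = 16P, so P = 128 and Y = 5136 − 8·128 = 4112.
Y = 4112 is below potential 4248; expectations adjust and SRAS shifts right until Y = 4248.
Long run: on the new AD curve, 4248 = 5136 − 8P gives P = 111.

Short run: P = 128, Y = 4112. Long run: P = 111.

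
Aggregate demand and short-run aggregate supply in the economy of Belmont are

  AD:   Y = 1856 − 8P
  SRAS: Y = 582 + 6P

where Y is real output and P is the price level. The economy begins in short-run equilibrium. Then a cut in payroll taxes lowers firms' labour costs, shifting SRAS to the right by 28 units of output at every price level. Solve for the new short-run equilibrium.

This is a positive supply shock: SRAS shifts right.
New SRAS: Y = 610 + 6P.
Set AD = SRAS: 1856 − 8P = 610 + 6P, so 1246 = 14P and P = 89.
Y = 1856 − 8·89 = 1144.

P = 89, Y = 1144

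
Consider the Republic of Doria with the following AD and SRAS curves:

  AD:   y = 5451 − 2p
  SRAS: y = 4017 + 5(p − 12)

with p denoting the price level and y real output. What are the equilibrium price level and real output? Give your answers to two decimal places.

Write SRAS as y = 4017 + 5p − 60 = 3957 + 5p.
Set AD = SRAS: 5451 − 2p = 3957 + 5p, so 1494 = 7p and p = 213.43.
Substituting into AD, y = 5451 − 2p = 5024.14.

p = 213.43, y = 5024.14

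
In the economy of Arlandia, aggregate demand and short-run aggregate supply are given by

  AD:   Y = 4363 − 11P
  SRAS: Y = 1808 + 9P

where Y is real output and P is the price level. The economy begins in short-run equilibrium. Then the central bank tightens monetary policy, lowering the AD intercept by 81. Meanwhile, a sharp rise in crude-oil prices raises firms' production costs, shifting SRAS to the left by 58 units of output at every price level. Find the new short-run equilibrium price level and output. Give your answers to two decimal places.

After both shocks: AD is Y = 4282 − 11P and SRAS is Y = 1750 + 9P.
Setting them equal: 2532 = 20P, so P = 126.60.
Substituting into AD, Y = 2889.40.

P = 126.60, Y = 2889.40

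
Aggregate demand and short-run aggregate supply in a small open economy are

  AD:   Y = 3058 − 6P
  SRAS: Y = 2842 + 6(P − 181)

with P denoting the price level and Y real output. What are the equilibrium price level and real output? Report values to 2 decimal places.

Write SRAS as Y = 2842 + 6P − 1086 = 1756 + 6P.
Set AD = SRAS: 3058 − 6P = 1756 + 6P, so 1302 = 12P and P = 108.50.
Substituting into AD, Y = 3058 − 6P = 2407.00.

P = 108.50, Y = 2407.00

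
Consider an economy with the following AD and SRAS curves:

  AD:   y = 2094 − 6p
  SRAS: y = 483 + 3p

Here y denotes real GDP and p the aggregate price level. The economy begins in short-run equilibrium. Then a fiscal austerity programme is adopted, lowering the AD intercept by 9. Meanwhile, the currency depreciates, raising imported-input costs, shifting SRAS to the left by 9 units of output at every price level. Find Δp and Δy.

Δp = +0, Δy = -9

After both shocks: AD is y = 2085 − 6p and SRAS is y = 474 + 3p.
Setting them equal: 1611 = 9p, so p = 179.
y = 2085 − 6·179 = 1011.
Initially p = 179, y = 1020, so Δp = +0 and Δy = -9.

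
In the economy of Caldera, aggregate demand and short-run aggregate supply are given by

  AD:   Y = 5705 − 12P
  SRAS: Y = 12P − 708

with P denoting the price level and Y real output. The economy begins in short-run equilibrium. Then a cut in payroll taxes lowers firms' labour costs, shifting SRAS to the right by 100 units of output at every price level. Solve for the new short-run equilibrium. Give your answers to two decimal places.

P = 263.04, Y = 2548.50

This is a positive supply shock: SRAS shifts right.
New SRAS: Y = 12P − 608.
Set AD = SRAS: 5705 − 12P = 12P − 608, so 6313 = 24P and P = 263.04.
Substituting into AD, Y = 2548.50.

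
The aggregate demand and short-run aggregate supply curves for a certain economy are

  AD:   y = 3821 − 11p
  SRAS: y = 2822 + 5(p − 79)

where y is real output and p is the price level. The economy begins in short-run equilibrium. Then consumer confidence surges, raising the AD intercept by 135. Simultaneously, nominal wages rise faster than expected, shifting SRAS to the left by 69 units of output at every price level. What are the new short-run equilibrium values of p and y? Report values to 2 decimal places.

p = 99.88, y = 2857.38

After both shocks: AD is y = 3956 − 11p and SRAS is y = 2358 + 5p.
Setting them equal: 1598 = 16p, so p = 99.88.
Substituting into AD, y = 2857.38.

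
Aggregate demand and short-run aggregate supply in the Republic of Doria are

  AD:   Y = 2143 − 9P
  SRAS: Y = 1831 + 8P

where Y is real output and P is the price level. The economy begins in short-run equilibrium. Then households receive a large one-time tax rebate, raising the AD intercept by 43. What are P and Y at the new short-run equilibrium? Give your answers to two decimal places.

This is a positive demand shock: AD shifts right.
New AD: Y = 2186 − 9P.
Set AD = SRAS: 2186 − 9P = 1831 + 8P, so 355 = 17P and P = 20.88.
Substituting into AD, Y = 1998.06.

P = 20.88, Y = 1998.06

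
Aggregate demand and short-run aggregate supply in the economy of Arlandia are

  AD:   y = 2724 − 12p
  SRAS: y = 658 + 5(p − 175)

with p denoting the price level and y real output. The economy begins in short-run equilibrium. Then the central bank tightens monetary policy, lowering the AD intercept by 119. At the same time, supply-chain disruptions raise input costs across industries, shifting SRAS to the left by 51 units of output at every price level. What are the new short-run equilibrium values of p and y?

p = 169, y = 577

After both shocks: AD is y = 2605 − 12p and SRAS is y = 5p − 268.
Setting them equal: 2873 = 17p, so p = 169.
y = 2605 − 12·169 = 577.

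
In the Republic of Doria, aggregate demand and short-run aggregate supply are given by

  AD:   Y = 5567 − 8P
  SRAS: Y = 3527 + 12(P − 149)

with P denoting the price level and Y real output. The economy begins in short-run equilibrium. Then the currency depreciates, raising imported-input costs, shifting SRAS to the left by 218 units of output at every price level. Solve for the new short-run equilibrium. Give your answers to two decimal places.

P = 202.30, Y = 3948.60

This is a negative supply shock: SRAS shifts left.
New SRAS: Y = 1521 + 12P.
Set AD = SRAS: 5567 − 8P = 1521 + 12P, so 4046 = 20P and P = 202.30.
Substituting into AD, Y = 3948.60.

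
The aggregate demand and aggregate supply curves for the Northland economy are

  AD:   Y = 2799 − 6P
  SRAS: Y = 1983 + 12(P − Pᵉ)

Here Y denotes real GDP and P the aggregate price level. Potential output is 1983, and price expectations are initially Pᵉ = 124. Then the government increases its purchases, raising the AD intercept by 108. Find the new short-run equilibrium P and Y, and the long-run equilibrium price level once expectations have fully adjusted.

Short run: P = 134, Y = 2103. Long run: P = 154.

AD shifts right: new AD is Y = 2907 − 6P. With Pᵉ = 124, SRAS is Y = 495 + 12P.
Short run: 2907 − 6P = 495 + 12P gives 2412 = 18P, so P = 134 and Y = 2907 − 6·134 = 2103.
Y = 2103 is above potential 1983; expectations adjust and SRAS shifts left until Y = 1983.
Long run: on the new AD curve, 1983 = 2907 − 6P gives P = 154.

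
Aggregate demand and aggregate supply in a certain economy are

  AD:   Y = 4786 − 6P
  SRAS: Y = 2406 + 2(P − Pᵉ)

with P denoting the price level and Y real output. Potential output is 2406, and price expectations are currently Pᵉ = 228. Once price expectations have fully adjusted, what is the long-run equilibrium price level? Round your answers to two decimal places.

Short run: with Pᵉ = 228, SRAS is Y = 1950 + 2P. Setting AD = SRAS gives 2836 = 8P, so P = 354.50 and Y = 4786 − 6P = 2659.00.
Output 2659.00 is above potential 2406, so over time expected prices rise and SRAS shifts left until Y returns to 2406.
Long run: Y = 2406 on the AD curve gives 2406 = 4786 − 6P, so P = 396.67.

Long-run P = 396.67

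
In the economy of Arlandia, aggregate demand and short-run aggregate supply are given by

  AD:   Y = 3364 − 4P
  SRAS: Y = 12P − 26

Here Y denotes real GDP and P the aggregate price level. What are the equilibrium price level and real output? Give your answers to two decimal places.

Set AD = SRAS: 3364 − 4P = 12P − 26, so 3390 = 16P and P = 211.88.
Substituting into AD, Y = 3364 − 4P = 2516.50.

P = 211.88, Y = 2516.50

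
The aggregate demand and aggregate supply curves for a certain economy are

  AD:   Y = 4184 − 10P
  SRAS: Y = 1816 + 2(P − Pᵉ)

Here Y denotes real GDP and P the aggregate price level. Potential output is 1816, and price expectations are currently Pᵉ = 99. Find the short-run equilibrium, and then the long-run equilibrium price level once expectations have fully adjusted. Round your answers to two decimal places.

Short run: with Pᵉ = 99, SRAS is Y = 1618 + 2P. Setting AD = SRAS gives 2566 = 12P, so P = 213.83 and Y = 4184 − 10P = 2045.67.
Output 2045.67 is above potential 1816, so over time expected prices rise and SRAS shifts left until Y returns to 1816.
Long run: Y = 1816 on the AD curve gives 1816 = 4184 − 10P, so P = 236.80.

Short run: P = 213.83, Y = 2045.67. Long run: P = 236.80.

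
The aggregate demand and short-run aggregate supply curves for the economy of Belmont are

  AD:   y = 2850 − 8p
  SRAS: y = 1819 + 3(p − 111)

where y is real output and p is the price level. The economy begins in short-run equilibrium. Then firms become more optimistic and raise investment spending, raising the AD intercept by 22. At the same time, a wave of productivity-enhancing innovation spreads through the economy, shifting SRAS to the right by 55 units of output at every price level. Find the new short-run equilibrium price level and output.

After both shocks: AD is y = 2872 − 8p and SRAS is y = 1541 + 3p.
Setting them equal: 1331 = 11p, so p = 121.
y = 2872 − 8·121 = 1904.

p = 121, y = 1904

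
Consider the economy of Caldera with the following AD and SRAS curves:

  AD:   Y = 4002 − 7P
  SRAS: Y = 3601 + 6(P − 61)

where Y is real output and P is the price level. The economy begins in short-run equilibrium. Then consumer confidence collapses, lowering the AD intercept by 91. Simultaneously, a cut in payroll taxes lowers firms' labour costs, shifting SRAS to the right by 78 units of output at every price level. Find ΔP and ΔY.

After both shocks: AD is Y = 3911 − 7P and SRAS is Y = 3313 + 6P.
Setting them equal: 598 = 13P, so P = 46.
Y = 3911 − 7·46 = 3589.
Initially P = 59, Y = 3589, so ΔP = -13 and ΔY = +0.

ΔP = -13, ΔY = +0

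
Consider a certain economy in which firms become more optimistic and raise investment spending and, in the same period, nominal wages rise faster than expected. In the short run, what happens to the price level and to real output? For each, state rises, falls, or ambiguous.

The first event is a positive demand shock: AD shifts right, which by itself pushes P up and Y up.
The second is an adverse supply shock: SRAS shifts left, which by itself pushes P up and Y down.
Both shocks push P up, so P rises. The two shocks push Y in opposite directions, so the effect on Y is ambiguous.

Price level: rises; output: ambiguous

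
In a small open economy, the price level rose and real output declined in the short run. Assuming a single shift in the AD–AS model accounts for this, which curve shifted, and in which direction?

P rose and Y fell. An AD shift moves P and Y in the same direction; an SRAS shift moves them in opposite directions.
Here P and Y moved in opposite directions, so the SRAS curve shifted.
Since Y fell, SRAS shifted left.

SRAS shifted left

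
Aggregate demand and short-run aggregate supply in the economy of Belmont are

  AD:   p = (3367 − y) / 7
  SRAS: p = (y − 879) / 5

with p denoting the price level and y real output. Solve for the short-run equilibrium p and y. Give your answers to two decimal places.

Rearrange AD to y = 3367 − 7p.
Rearrange SRAS to y = 879 + 5p.
Set AD = SRAS: 3367 − 7p = 879 + 5p, so 2488 = 12p and p = 207.33.
Substituting into AD, y = 3367 − 7p = 1915.67.

p = 207.33, y = 1915.67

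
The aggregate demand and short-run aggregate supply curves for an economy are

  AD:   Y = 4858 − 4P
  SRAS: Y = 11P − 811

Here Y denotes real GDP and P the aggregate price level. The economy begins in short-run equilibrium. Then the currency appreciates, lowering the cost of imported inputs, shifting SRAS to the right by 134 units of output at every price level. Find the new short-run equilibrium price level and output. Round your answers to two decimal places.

P = 369.00, Y = 3382.00

This is a positive supply shock: SRAS shifts right.
New SRAS: Y = 11P − 677.
Set AD = SRAS: 4858 − 4P = 11P − 677, so 5535 = 15P and P = 369.00.
Substituting into AD, Y = 3382.00.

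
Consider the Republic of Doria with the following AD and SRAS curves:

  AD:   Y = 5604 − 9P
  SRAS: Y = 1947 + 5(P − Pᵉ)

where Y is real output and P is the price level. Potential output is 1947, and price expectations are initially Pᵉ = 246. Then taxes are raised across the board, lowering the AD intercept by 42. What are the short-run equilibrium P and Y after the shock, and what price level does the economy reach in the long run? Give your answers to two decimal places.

Short run: P = 346.07, Y = 2447.36. Long run: P = 401.67.

AD shifts left: new AD is Y = 5562 − 9P. With Pᵉ = 246, SRAS is Y = 717 + 5P.
Short run: 5562 − 9P = 717 + 5P gives 4845 = 14P, so P = 346.07 and Y = 5562 − 9P = 2447.36.
Y = 2447.36 is above potential 1947; expectations adjust and SRAS shifts left until Y = 1947.
Long run: on the new AD curve, 1947 = 5562 − 9P gives P = 401.67.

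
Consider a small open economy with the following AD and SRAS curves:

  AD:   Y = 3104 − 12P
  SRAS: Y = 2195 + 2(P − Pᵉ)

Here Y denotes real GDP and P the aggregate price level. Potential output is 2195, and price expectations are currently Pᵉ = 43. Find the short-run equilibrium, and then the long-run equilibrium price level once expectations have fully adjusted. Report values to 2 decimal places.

Short run: with Pᵉ = 43, SRAS is Y = 2109 + 2P. Setting AD = SRAS gives 995 = 14P, so P = 71.07 and Y = 3104 − 12P = 2251.14.
Output 2251.14 is above potential 2195, so over time expected prices rise and SRAS shifts left until Y returns to 2195.
Long run: Y = 2195 on the AD curve gives 2195 = 3104 − 12P, so P = 75.75.

Short run: P = 71.07, Y = 2251.14. Long run: P = 75.75.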